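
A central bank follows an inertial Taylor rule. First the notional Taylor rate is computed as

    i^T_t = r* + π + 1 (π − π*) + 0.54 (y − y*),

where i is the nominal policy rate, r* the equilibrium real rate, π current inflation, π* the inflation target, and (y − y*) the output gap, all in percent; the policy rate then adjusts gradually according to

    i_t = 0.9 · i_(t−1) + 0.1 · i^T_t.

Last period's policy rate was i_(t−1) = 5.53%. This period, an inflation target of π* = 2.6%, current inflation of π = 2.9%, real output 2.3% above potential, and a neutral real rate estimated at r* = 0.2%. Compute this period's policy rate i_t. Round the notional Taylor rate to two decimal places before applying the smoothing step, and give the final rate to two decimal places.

5.44%

Output 2.3% above potential → (y − y*) = 2.3.
i^T_t = 0.2 + 2.9 + 1 × (2.9 − 2.6) + 0.54 × 2.3
   = 0.2 + 2.9 + 0.3 + 1.242 = 4.64
i_t = 0.9 × 5.53 + 0.1 × 4.64 = 4.977 + 0.464 = 5.44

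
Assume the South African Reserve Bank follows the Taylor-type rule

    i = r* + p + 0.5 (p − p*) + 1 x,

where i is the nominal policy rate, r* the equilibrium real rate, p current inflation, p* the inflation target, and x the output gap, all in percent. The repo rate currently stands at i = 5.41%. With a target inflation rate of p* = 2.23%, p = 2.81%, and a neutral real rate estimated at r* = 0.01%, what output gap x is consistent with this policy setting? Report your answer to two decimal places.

1 x = 5.41 − 0.01 − 2.81 − 0.5 × (2.81 − 2.23) = 2.3
x = 2.3 / 1 = 2.30

2.30%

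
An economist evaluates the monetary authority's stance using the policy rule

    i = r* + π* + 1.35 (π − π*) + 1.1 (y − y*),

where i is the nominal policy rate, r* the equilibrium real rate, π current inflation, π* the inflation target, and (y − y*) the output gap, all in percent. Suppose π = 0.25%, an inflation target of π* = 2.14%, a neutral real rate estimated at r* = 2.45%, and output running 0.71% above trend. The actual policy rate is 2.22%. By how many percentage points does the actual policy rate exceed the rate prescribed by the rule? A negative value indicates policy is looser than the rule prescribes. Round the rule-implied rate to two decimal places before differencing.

Output 0.71% above potential → (y − y*) = 0.71.
i = 2.45 + 2.14 + 1.35 × (0.25 − 2.14) + 1.1 × 0.71
   = 2.45 + 2.14 − 2.5515 + 0.781 = 2.82
Deviation = 2.22 − 2.82 = -0.60 pp.

-0.60 pp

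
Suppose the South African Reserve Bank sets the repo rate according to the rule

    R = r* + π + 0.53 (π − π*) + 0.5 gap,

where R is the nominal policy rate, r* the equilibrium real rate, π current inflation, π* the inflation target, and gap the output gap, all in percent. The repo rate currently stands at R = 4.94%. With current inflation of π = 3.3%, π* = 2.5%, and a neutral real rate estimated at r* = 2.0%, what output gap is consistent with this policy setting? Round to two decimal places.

-1.57%

0.5 gap = 4.94 − 2.0 − 3.3 − 0.53 × (3.3 − 2.5) = -0.784
gap = -0.784 / 0.5 = -1.57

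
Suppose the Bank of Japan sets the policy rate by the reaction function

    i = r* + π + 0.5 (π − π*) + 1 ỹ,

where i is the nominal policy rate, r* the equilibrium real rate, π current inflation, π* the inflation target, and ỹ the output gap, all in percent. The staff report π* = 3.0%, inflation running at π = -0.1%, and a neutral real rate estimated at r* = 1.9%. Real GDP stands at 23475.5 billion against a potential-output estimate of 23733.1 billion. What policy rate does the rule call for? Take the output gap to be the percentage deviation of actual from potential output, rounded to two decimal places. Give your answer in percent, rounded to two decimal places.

Output gap = 100 × (23475.5 − 23733.1) / 23733.1 = -1.09%.
i = 1.90 + (-0.10) + 0.5 × (-0.10 − 3.00) + 1 × (-1.09)
   = 1.90 − 0.1 − 1.55 − 1.09 = -0.84

-0.84%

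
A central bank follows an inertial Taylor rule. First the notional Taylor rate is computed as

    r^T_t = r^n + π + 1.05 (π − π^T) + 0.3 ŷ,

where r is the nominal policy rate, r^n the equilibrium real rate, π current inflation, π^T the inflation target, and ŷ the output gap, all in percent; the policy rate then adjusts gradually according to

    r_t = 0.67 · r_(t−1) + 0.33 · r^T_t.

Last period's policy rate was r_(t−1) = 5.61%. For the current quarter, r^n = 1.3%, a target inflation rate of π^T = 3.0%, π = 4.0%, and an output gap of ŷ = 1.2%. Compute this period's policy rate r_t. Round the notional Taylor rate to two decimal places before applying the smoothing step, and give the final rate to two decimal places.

5.97%

r^T_t = 1.3 + 4.0 + 1.05 × (4.0 − 3.0) + 0.3 × 1.2
   = 1.3 + 4 + 1.05 + 0.36 = 6.71
r_t = 0.67 × 5.61 + 0.33 × 6.71 = 3.7587 + 2.2143 = 5.97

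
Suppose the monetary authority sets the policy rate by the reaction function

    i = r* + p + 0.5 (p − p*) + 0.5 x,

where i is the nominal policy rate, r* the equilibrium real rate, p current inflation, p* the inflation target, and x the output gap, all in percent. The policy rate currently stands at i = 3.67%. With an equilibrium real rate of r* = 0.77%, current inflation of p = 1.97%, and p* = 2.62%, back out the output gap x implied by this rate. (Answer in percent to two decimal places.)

0.5 x = 3.67 − 0.77 − 1.97 − 0.5 × (1.97 − 2.62) = 1.255
x = 1.255 / 0.5 = 2.51

2.51%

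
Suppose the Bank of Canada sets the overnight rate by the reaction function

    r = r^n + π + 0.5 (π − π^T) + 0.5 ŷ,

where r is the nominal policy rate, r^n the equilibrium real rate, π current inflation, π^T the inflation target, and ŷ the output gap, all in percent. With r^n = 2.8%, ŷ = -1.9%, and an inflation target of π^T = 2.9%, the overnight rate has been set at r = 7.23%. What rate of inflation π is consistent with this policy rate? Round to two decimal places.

Collecting π: r = r^n + (1 + 0.5) π − 0.5 π^T + 0.5 ŷ
1.5 π = 7.23 − 2.8 + 0.5 × 2.9 − 0.5 × (-1.9) = 6.83
π = 6.83 / 1.5 = 4.55

4.55%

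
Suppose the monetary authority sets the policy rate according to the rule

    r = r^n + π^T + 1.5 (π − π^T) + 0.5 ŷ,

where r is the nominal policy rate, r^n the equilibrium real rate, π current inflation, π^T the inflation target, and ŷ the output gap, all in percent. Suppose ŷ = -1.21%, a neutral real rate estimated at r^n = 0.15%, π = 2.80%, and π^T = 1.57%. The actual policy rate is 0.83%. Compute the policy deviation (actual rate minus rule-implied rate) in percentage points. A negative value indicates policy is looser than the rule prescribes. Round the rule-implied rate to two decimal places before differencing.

-2.13 pp

r = 0.15 + 1.57 + 1.5 × (2.80 − 1.57) + 0.5 × (-1.21)
   = 0.15 + 1.57 + 1.845 − 0.605 = 2.96
Deviation = 0.83 − 2.96 = -2.13 pp.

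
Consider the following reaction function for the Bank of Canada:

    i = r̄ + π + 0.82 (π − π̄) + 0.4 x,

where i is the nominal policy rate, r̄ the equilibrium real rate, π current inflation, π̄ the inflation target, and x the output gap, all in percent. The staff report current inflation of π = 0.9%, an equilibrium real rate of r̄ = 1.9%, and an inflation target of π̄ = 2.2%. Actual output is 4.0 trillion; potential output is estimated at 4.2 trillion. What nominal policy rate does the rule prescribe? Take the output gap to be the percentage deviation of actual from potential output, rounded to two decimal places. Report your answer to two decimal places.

-0.17%

Output gap = 100 × (4.0 − 4.2) / 4.2 = -4.76%.
i = 1.90 + 0.90 + 0.82 × (0.90 − 2.20) + 0.4 × (-4.76)
   = 1.90 + 0.9 − 1.066 − 1.904 = -0.17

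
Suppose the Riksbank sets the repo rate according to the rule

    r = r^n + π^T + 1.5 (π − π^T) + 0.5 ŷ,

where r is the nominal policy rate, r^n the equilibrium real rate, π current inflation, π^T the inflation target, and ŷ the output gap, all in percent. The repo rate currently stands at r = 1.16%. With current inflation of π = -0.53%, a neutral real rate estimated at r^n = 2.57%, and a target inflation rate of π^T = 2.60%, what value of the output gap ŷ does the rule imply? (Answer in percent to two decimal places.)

1.37%

0.5 ŷ = 1.16 − 2.57 − 2.60 − 1.5 × ((-0.53) − 2.60) = 0.685
ŷ = 0.685 / 0.5 = 1.37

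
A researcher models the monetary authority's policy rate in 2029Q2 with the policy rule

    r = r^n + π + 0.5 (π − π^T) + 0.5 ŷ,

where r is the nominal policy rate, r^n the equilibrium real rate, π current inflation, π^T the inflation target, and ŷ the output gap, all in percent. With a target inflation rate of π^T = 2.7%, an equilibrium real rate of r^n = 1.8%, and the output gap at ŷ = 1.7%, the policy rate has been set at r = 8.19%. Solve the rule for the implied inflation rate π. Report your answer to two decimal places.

Collecting π: r = r^n + (1 + 0.5) π − 0.5 π^T + 0.5 ŷ
1.5 π = 8.19 − 1.8 + 0.5 × 2.7 − 0.5 × 1.7 = 6.89
π = 6.89 / 1.5 = 4.59

4.59%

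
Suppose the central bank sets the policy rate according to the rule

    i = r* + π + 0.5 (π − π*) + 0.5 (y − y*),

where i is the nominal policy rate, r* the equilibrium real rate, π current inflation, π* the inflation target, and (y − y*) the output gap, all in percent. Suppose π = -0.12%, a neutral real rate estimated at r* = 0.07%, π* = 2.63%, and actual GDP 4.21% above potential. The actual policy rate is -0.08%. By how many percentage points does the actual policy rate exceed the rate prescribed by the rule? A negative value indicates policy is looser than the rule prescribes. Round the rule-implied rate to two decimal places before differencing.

Output 4.21% above potential → (y − y*) = 4.21.
i = 0.07 + (-0.12) + 0.5 × (-0.12 − 2.63) + 0.5 × 4.21
   = 0.07 − 0.12 − 1.375 + 2.105 = 0.68
Deviation = -0.08 − 0.68 = -0.76 pp.

-0.76 pp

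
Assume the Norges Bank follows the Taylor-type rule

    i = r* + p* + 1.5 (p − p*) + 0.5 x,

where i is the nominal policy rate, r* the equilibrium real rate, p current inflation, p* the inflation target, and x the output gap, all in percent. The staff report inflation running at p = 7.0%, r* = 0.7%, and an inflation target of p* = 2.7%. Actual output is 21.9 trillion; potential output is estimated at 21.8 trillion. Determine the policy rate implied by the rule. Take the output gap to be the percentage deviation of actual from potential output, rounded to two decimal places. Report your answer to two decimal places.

10.08%

Output gap = 100 × (21.9 − 21.8) / 21.8 = 0.46%.
i = 0.70 + 2.70 + 1.5 × (7.00 − 2.70) + 0.5 × 0.46
   = 0.70 + 2.7 + 6.45 + 0.23 = 10.08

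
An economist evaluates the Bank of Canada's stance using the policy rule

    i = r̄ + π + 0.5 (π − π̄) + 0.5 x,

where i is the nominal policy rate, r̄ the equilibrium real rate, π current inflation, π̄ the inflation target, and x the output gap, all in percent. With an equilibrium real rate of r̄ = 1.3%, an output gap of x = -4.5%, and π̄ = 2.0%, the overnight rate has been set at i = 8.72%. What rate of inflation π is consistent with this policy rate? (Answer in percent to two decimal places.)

Collecting π: i = r̄ + (1 + 0.5) π − 0.5 π̄ + 0.5 x
1.5 π = 8.72 − 1.3 + 0.5 × 2.0 − 0.5 × (-4.5) = 10.67
π = 10.67 / 1.5 = 7.11

7.11%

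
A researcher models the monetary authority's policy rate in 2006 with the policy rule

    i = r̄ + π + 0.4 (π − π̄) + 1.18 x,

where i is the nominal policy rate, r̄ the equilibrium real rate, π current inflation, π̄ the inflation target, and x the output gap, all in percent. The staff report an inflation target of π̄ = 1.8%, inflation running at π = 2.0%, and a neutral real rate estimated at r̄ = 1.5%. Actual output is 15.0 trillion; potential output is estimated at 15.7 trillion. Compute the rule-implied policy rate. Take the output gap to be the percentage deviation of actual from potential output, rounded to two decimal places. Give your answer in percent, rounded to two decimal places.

Output gap = 100 × (15.0 − 15.7) / 15.7 = -4.46%.
i = 1.50 + 2.00 + 0.4 × (2.00 − 1.80) + 1.18 × (-4.46)
   = 1.50 + 2 + 0.08 − 5.2628 = -1.68

-1.68%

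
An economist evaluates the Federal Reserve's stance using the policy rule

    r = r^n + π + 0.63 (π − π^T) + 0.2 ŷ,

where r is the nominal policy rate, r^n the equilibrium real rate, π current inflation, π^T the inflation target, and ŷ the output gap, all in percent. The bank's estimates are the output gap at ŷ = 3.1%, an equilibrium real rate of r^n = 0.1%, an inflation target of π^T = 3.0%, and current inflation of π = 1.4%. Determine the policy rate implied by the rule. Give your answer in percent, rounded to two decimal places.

1.11%

r = 0.1 + 1.4 + 0.63 × (1.4 − 3.0) + 0.2 × 3.1
   = 0.1 + 1.4 − 1.008 + 0.62 = 1.11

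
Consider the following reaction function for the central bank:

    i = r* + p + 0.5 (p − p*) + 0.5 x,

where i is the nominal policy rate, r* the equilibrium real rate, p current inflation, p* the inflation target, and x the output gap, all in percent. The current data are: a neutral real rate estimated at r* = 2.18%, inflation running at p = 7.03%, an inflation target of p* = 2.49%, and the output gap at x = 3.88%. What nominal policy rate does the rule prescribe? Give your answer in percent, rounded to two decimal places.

i = 2.18 + 7.03 + 0.5 × (7.03 − 2.49) + 0.5 × 3.88
   = 2.18 + 7.03 + 2.27 + 1.94 = 13.42

13.42%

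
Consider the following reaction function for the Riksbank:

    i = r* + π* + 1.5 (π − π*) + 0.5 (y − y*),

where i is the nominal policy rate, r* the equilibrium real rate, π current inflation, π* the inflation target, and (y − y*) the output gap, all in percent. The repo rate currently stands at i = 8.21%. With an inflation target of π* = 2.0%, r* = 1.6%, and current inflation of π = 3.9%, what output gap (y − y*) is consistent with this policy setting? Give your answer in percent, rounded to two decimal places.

3.52%

0.5 (y − y*) = 8.21 − 1.6 − 2.0 − 1.5 × (3.9 − 2.0) = 1.76
(y − y*) = 1.76 / 0.5 = 3.52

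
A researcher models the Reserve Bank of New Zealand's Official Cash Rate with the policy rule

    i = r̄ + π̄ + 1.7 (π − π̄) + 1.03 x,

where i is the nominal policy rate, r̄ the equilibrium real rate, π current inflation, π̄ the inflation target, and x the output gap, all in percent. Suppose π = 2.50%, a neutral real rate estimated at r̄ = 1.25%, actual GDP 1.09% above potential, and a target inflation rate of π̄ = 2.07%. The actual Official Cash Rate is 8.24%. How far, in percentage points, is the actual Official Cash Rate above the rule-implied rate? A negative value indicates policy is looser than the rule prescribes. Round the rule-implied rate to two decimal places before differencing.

Output 1.09% above potential → x = 1.09.
i = 1.25 + 2.07 + 1.7 × (2.50 − 2.07) + 1.03 × 1.09
   = 1.25 + 2.07 + 0.731 + 1.1227 = 5.17
Deviation = 8.24 − 5.17 = 3.07 pp.

3.07 pp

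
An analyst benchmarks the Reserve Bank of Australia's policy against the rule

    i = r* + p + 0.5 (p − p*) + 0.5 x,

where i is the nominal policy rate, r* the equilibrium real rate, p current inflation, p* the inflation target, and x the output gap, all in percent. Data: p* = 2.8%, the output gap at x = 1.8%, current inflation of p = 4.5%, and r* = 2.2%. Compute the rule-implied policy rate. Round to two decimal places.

i = 2.2 + 4.5 + 0.5 × (4.5 − 2.8) + 0.5 × 1.8
   = 2.2 + 4.5 + 0.85 + 0.9 = 8.45

8.45%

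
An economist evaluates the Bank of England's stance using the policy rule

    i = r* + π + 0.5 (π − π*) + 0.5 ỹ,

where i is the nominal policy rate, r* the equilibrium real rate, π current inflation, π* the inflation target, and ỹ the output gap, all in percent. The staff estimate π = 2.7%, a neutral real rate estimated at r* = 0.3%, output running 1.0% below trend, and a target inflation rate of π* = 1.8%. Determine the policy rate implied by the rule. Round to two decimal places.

2.95%

Output 1.0% below potential → ỹ = -1.0.
i = 0.3 + 2.7 + 0.5 × (2.7 − 1.8) + 0.5 × (-1.0)
   = 0.3 + 2.7 + 0.45 − 0.5 = 2.95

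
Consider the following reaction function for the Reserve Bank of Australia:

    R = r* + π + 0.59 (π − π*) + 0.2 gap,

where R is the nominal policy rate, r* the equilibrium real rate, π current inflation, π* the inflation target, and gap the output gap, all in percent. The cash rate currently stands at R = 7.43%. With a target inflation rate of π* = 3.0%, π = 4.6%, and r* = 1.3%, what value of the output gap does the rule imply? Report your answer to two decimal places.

0.2 gap = 7.43 − 1.3 − 4.6 − 0.59 × (4.6 − 3.0) = 0.586
gap = 0.586 / 0.2 = 2.93

2.93%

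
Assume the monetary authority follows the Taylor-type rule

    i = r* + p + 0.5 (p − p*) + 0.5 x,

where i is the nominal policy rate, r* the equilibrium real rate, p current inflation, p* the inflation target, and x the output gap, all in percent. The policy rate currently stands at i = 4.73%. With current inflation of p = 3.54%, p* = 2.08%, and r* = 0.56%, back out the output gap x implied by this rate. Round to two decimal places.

-0.20%

0.5 x = 4.73 − 0.56 − 3.54 − 0.5 × (3.54 − 2.08) = -0.1
x = -0.1 / 0.5 = -0.20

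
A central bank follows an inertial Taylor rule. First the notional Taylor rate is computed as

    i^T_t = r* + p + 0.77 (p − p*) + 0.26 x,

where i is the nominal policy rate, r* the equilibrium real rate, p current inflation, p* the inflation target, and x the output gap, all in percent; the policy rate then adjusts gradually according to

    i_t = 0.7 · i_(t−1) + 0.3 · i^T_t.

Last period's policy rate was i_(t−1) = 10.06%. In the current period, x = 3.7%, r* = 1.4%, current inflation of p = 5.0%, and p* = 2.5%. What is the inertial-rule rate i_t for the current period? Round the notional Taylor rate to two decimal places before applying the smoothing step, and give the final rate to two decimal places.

i^T_t = 1.4 + 5.0 + 0.77 × (5.0 − 2.5) + 0.26 × 3.7
   = 1.4 + 5 + 1.925 + 0.962 = 9.29
i_t = 0.7 × 10.06 + 0.3 × 9.29 = 7.042 + 2.787 = 9.83

9.83%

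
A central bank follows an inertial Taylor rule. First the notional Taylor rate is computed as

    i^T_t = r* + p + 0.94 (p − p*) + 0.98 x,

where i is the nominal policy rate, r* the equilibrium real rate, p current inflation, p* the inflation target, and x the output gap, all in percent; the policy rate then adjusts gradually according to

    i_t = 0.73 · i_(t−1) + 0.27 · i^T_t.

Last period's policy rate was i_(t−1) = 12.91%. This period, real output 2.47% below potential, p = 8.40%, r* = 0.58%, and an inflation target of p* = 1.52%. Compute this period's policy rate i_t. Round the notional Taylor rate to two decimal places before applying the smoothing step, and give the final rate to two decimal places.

12.94%

Output 2.47% below potential → x = -2.47.
i^T_t = 0.58 + 8.40 + 0.94 × (8.40 − 1.52) + 0.98 × (-2.47)
   = 0.58 + 8.4 + 6.4672 − 2.4206 = 13.03
i_t = 0.73 × 12.91 + 0.27 × 13.03 = 9.4243 + 3.5181 = 12.94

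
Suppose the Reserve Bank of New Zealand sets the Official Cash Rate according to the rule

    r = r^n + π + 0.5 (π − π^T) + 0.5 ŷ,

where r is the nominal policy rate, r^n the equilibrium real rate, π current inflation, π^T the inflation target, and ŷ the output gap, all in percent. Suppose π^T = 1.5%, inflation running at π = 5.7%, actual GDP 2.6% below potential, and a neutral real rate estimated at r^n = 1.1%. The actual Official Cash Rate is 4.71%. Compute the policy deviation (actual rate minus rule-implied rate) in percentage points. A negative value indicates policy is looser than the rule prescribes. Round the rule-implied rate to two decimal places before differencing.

Output 2.6% below potential → ŷ = -2.6.
r = 1.1 + 5.7 + 0.5 × (5.7 − 1.5) + 0.5 × (-2.6)
   = 1.1 + 5.7 + 2.1 − 1.3 = 7.60
Deviation = 4.71 − 7.60 = -2.89 pp.

-2.89 pp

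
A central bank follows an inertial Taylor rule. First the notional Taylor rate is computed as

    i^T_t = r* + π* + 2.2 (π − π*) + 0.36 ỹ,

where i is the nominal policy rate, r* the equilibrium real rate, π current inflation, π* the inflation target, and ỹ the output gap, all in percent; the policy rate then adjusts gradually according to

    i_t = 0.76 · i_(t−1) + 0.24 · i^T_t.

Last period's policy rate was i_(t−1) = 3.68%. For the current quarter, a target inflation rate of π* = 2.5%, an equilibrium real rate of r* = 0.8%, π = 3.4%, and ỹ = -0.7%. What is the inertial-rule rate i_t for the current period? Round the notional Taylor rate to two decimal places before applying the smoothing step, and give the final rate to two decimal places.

i^T_t = 0.8 + 2.5 + 2.2 × (3.4 − 2.5) + 0.36 × (-0.7)
   = 0.8 + 2.5 + 1.98 − 0.252 = 5.03
i_t = 0.76 × 3.68 + 0.24 × 5.03 = 2.7968 + 1.2072 = 4.00

4.00%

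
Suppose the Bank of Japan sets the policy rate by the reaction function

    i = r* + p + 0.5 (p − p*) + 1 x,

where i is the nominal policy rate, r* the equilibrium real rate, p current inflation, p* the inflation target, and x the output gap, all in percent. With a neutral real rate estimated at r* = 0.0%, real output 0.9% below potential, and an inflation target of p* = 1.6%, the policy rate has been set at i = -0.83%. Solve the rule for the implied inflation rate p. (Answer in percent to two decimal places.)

Output 0.9% below potential → x = -0.9.
Collecting p: i = r* + (1 + 0.5) p − 0.5 p* + 1 x
1.5 p = -0.83 − 0.0 + 0.5 × 1.6 − 1 × (-0.9) = 0.87
p = 0.87 / 1.5 = 0.58

0.58%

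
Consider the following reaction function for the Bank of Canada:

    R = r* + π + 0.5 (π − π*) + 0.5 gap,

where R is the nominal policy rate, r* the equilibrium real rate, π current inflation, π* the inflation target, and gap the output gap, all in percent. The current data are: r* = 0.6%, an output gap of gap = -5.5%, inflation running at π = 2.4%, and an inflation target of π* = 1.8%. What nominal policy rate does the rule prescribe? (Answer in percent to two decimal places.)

0.55%

R = 0.6 + 2.4 + 0.5 × (2.4 − 1.8) + 0.5 × (-5.5)
   = 0.6 + 2.4 + 0.3 − 2.75 = 0.55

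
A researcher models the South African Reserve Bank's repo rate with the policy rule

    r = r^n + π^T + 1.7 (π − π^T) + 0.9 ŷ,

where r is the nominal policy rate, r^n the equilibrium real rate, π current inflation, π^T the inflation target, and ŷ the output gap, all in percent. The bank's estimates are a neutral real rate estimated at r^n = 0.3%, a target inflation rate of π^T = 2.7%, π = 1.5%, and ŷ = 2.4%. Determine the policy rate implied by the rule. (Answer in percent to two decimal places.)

r = 0.3 + 2.7 + 1.7 × (1.5 − 2.7) + 0.9 × 2.4
   = 0.3 + 2.7 − 2.04 + 2.16 = 3.12

3.12%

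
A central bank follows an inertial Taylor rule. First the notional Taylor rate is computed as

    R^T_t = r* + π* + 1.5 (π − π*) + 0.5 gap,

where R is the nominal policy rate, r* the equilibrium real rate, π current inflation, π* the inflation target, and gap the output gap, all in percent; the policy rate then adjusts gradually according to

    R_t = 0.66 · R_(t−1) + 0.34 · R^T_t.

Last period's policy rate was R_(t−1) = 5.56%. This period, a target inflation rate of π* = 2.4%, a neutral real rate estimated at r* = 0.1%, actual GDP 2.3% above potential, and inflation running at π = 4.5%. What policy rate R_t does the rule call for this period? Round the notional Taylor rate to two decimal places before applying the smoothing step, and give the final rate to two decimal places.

Output 2.3% above potential → gap = 2.3.
R^T_t = 0.1 + 2.4 + 1.5 × (4.5 − 2.4) + 0.5 × 2.3
   = 0.1 + 2.4 + 3.15 + 1.15 = 6.80
R_t = 0.66 × 5.56 + 0.34 × 6.80 = 3.6696 + 2.312 = 5.98

5.98%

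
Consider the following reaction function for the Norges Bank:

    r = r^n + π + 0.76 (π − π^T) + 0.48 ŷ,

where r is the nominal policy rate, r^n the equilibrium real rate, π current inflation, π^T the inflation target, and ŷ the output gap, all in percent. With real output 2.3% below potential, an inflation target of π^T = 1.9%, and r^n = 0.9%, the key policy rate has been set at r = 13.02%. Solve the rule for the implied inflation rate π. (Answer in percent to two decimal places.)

Output 2.3% below potential → ŷ = -2.3.
Collecting π: r = r^n + (1 + 0.76) π − 0.76 π^T + 0.48 ŷ
1.76 π = 13.02 − 0.9 + 0.76 × 1.9 − 0.48 × (-2.3) = 14.668
π = 14.668 / 1.76 = 8.33

8.33%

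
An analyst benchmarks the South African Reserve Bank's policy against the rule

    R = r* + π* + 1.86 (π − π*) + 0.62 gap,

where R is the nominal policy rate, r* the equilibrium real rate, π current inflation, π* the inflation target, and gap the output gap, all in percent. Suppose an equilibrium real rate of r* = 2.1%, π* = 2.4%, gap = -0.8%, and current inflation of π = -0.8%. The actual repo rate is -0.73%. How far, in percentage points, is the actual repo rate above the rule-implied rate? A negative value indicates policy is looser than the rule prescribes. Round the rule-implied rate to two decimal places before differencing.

1.22 pp

R = 2.1 + 2.4 + 1.86 × (-0.8 − 2.4) + 0.62 × (-0.8)
   = 2.1 + 2.4 − 5.952 − 0.496 = -1.95
Deviation = -0.73 − (-1.95) = 1.22 pp.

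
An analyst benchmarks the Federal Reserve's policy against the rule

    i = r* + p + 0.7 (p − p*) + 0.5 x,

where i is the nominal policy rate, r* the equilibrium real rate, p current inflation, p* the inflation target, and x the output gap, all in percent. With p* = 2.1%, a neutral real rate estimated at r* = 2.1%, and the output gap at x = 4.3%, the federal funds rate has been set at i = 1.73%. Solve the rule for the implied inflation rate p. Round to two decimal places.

-0.62%

Collecting p: i = r* + (1 + 0.7) p − 0.7 p* + 0.5 x
1.7 p = 1.73 − 2.1 + 0.7 × 2.1 − 0.5 × 4.3 = -1.05
p = -1.05 / 1.7 = -0.62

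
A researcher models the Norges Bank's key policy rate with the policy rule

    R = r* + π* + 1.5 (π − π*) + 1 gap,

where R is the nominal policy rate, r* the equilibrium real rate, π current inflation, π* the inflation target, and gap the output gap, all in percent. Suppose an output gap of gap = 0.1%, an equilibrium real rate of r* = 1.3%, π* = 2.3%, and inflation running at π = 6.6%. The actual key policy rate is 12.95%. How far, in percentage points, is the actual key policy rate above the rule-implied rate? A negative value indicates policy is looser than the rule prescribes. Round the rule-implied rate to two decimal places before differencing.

2.80 pp

R = 1.3 + 2.3 + 1.5 × (6.6 − 2.3) + 1 × 0.1
   = 1.3 + 2.3 + 6.45 + 0.1 = 10.15
Deviation = 12.95 − 10.15 = 2.80 pp.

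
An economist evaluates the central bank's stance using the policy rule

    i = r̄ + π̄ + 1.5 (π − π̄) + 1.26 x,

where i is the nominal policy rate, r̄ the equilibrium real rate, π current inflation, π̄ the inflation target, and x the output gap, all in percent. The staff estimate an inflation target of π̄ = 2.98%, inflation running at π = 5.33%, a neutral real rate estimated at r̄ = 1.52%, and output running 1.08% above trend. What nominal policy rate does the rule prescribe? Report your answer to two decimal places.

9.39%

Output 1.08% above potential → x = 1.08.
i = 1.52 + 2.98 + 1.5 × (5.33 − 2.98) + 1.26 × 1.08
   = 1.52 + 2.98 + 3.525 + 1.3608 = 9.39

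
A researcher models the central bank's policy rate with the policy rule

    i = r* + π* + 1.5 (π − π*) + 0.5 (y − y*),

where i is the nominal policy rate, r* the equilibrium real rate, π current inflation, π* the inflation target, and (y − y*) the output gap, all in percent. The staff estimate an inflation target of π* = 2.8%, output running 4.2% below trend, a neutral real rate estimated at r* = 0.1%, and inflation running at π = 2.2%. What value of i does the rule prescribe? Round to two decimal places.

Output 4.2% below potential → (y − y*) = -4.2.
i = 0.1 + 2.8 + 1.5 × (2.2 − 2.8) + 0.5 × (-4.2)
   = 0.1 + 2.8 − 0.9 − 2.1 = -0.10

-0.10%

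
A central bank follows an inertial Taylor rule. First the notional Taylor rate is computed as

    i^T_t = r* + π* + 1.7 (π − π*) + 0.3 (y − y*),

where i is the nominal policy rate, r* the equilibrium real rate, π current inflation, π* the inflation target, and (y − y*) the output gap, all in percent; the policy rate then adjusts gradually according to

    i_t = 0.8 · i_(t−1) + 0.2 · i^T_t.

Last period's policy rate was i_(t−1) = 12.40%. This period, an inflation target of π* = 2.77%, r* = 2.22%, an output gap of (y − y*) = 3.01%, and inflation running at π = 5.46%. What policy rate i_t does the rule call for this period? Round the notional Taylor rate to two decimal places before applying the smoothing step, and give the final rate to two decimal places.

12.01%

i^T_t = 2.22 + 2.77 + 1.7 × (5.46 − 2.77) + 0.3 × 3.01
   = 2.22 + 2.77 + 4.573 + 0.903 = 10.47
i_t = 0.8 × 12.40 + 0.2 × 10.47 = 9.92 + 2.094 = 12.01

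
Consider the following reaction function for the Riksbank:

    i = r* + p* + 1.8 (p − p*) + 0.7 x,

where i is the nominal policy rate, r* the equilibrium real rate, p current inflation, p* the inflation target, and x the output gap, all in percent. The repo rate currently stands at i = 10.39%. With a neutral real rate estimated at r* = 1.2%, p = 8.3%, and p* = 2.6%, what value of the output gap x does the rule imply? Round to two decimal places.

0.7 x = 10.39 − 1.2 − 2.6 − 1.8 × (8.3 − 2.6) = -3.67
x = -3.67 / 0.7 = -5.24

-5.24%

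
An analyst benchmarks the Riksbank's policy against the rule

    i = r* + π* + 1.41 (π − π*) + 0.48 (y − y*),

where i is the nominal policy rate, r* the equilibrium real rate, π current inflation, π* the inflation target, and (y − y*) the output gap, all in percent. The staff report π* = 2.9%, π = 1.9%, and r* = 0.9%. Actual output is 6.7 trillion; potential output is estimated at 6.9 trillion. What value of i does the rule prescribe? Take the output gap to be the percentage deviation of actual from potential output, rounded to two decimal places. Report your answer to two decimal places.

Output gap = 100 × (6.7 − 6.9) / 6.9 = -2.90%.
i = 0.90 + 2.90 + 1.41 × (1.90 − 2.90) + 0.48 × (-2.90)
   = 0.90 + 2.9 − 1.41 − 1.392 = 1.00

1.00%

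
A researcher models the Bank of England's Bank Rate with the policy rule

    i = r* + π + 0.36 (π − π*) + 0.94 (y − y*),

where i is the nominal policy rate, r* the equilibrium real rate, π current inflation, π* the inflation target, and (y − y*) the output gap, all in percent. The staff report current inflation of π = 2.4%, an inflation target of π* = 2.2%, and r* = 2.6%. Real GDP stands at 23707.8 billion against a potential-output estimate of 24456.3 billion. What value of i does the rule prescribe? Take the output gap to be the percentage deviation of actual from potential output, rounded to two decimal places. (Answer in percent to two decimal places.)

Output gap = 100 × (23707.8 − 24456.3) / 24456.3 = -3.06%.
i = 2.60 + 2.40 + 0.36 × (2.40 − 2.20) + 0.94 × (-3.06)
   = 2.60 + 2.4 + 0.072 − 2.8764 = 2.20

2.20%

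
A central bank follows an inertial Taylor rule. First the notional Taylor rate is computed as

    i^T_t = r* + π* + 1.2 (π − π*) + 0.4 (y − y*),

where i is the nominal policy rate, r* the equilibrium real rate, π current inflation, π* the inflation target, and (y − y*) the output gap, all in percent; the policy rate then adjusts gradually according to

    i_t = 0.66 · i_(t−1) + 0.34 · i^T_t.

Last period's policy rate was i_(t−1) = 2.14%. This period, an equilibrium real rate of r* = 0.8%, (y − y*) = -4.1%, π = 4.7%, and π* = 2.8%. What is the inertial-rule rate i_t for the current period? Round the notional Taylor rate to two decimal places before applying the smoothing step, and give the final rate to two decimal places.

i^T_t = 0.8 + 2.8 + 1.2 × (4.7 − 2.8) + 0.4 × (-4.1)
   = 0.8 + 2.8 + 2.28 − 1.64 = 4.24
i_t = 0.66 × 2.14 + 0.34 × 4.24 = 1.4124 + 1.4416 = 2.85

2.85%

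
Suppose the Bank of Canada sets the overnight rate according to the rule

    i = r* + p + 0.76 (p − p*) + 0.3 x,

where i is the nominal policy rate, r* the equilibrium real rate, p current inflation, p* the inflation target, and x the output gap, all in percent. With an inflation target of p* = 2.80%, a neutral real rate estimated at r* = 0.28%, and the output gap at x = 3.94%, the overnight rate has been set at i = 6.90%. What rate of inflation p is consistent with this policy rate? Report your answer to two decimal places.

4.30%

Collecting p: i = r* + (1 + 0.76) p − 0.76 p* + 0.3 x
1.76 p = 6.90 − 0.28 + 0.76 × 2.80 − 0.3 × 3.94 = 7.566
p = 7.566 / 1.76 = 4.30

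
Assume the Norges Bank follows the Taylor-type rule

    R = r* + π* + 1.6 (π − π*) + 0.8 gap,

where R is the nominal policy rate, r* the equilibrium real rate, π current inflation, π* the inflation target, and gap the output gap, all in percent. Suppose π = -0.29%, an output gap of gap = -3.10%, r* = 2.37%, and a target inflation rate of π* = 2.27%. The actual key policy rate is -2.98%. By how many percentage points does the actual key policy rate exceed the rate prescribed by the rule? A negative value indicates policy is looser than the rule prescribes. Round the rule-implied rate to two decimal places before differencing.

R = 2.37 + 2.27 + 1.6 × (-0.29 − 2.27) + 0.8 × (-3.10)
   = 2.37 + 2.27 − 4.096 − 2.48 = -1.94
Deviation = -2.98 − (-1.94) = -1.04 pp.

-1.04 pp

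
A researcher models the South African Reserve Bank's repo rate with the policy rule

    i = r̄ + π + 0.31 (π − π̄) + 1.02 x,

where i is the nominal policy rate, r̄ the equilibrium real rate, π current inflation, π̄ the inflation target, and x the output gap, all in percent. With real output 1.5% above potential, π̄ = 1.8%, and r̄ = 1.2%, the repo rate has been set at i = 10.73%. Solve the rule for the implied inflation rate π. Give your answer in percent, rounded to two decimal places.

6.53%

Output 1.5% above potential → x = 1.5.
Collecting π: i = r̄ + (1 + 0.31) π − 0.31 π̄ + 1.02 x
1.31 π = 10.73 − 1.2 + 0.31 × 1.8 − 1.02 × 1.5 = 8.558
π = 8.558 / 1.31 = 6.53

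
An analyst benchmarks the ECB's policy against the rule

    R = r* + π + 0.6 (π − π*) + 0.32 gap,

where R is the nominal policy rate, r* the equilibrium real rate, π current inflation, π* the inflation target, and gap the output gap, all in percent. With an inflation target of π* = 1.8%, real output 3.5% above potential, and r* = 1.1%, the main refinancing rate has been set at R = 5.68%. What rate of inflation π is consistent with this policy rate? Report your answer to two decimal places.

Output 3.5% above potential → gap = 3.5.
Collecting π: R = r* + (1 + 0.6) π − 0.6 π* + 0.32 gap
1.6 π = 5.68 − 1.1 + 0.6 × 1.8 − 0.32 × 3.5 = 4.54
π = 4.54 / 1.6 = 2.84

2.84%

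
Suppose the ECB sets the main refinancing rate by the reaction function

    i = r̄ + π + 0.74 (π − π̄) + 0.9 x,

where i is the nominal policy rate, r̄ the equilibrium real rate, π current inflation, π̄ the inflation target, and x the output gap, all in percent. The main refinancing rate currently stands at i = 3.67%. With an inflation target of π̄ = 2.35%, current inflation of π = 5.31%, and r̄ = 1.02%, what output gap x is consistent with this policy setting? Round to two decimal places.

-5.39%

0.9 x = 3.67 − 1.02 − 5.31 − 0.74 × (5.31 − 2.35) = -4.8504
x = -4.8504 / 0.9 = -5.39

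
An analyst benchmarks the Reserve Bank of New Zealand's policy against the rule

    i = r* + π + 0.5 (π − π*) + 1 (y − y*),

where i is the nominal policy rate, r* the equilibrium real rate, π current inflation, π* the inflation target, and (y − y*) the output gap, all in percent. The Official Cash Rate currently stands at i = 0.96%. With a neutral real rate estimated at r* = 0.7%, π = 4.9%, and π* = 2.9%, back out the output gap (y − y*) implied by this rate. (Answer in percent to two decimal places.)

1 (y − y*) = 0.96 − 0.7 − 4.9 − 0.5 × (4.9 − 2.9) = -5.64
(y − y*) = -5.64 / 1 = -5.64

-5.64%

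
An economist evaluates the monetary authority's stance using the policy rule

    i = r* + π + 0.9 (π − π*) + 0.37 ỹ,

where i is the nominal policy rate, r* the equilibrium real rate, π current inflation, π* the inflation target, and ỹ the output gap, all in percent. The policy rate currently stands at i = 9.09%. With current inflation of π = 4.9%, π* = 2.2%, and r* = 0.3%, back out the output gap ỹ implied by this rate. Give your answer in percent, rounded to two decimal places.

0.37 ỹ = 9.09 − 0.3 − 4.9 − 0.9 × (4.9 − 2.2) = 1.46
ỹ = 1.46 / 0.37 = 3.95

3.95%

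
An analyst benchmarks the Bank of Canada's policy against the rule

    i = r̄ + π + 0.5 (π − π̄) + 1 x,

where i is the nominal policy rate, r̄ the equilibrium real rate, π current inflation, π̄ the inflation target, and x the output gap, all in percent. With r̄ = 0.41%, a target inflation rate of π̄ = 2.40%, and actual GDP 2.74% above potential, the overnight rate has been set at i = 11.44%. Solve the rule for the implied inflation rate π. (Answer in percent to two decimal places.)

Output 2.74% above potential → x = 2.74.
Collecting π: i = r̄ + (1 + 0.5) π − 0.5 π̄ + 1 x
1.5 π = 11.44 − 0.41 + 0.5 × 2.40 − 1 × 2.74 = 9.49
π = 9.49 / 1.5 = 6.33

6.33%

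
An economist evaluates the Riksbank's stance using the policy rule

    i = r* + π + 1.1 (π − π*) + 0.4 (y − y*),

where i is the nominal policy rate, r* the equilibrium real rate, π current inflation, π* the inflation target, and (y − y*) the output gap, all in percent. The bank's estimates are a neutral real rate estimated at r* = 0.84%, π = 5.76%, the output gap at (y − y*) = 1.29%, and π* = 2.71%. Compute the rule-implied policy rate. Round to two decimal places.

10.47%

i = 0.84 + 5.76 + 1.1 × (5.76 − 2.71) + 0.4 × 1.29
   = 0.84 + 5.76 + 3.355 + 0.516 = 10.47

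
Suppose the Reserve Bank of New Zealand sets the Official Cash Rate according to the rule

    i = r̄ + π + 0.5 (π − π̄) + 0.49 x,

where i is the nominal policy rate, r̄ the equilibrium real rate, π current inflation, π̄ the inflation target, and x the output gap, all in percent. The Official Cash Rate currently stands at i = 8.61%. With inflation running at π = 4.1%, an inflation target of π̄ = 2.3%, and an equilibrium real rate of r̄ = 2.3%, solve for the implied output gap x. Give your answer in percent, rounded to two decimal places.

2.67%

0.49 x = 8.61 − 2.3 − 4.1 − 0.5 × (4.1 − 2.3) = 1.31
x = 1.31 / 0.49 = 2.67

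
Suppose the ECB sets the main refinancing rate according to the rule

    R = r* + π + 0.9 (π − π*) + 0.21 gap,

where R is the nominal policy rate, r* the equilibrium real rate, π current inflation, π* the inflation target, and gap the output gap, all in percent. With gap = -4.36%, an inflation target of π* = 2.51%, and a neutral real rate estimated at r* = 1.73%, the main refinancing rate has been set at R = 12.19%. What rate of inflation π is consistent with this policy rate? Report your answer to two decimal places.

7.18%

Collecting π: R = r* + (1 + 0.9) π − 0.9 π* + 0.21 gap
1.9 π = 12.19 − 1.73 + 0.9 × 2.51 − 0.21 × (-4.36) = 13.6346
π = 13.6346 / 1.9 = 7.18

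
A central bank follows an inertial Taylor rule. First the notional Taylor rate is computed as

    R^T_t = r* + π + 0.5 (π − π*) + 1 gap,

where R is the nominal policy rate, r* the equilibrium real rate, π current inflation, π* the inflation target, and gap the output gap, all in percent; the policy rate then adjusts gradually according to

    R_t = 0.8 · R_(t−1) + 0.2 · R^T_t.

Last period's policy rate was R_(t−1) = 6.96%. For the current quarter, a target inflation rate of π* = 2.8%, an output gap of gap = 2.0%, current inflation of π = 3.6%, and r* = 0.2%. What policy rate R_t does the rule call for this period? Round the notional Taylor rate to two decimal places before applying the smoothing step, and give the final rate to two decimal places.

6.81%

R^T_t = 0.2 + 3.6 + 0.5 × (3.6 − 2.8) + 1 × 2.0
   = 0.2 + 3.6 + 0.4 + 2 = 6.20
R_t = 0.8 × 6.96 + 0.2 × 6.20 = 5.568 + 1.24 = 6.81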